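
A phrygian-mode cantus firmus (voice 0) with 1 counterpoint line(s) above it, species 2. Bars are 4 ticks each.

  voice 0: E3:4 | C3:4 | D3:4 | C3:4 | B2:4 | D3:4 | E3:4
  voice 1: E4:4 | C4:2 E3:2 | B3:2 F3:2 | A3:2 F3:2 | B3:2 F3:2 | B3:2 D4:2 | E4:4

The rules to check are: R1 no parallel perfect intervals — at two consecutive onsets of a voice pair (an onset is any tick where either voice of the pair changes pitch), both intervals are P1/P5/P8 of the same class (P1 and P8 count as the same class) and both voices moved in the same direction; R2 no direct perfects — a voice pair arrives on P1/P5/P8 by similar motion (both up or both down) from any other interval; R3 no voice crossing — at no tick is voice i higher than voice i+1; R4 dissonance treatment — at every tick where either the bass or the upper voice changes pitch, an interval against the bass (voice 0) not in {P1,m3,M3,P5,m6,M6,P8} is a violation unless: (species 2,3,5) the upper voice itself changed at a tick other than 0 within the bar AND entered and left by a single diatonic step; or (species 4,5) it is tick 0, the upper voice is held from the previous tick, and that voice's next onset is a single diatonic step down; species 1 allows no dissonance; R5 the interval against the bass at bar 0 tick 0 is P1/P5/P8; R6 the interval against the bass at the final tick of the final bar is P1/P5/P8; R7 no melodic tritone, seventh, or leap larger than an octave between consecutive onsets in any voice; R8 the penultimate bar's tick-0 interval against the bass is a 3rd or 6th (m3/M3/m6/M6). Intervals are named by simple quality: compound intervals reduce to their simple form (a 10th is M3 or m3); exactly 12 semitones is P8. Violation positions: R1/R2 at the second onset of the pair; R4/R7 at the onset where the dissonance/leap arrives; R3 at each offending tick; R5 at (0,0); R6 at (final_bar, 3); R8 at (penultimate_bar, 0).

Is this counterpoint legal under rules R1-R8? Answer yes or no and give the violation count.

No (8 violations)

bar 0: v0=E3 v1=E4 (P8)
bar 1: v0=C3 v1=C4 (P8)
bar 2: v0=D3 v1=B3 (M6)
bar 3: v0=C3 v1=A3 (M6)
bar 4: v0=B2 v1=B3 (P8)
bar 5: v0=D3 v1=B3 (M6)
bar 6: v0=E3 v1=E4 (P8)
  R1 @ bar1.0: E3/E4 P8 -> C3/C4 P8 similar
  R7 @ bar2.2: B3->F3 leap 6st
  R4 @ bar3.2: C3/F3 P4 untreated
  R7 @ bar4.0: F3->B3 leap 6st
  R4 @ bar4.2: B2/F3 TT untreated
  R7 @ bar4.2: B3->F3 leap 6st
  R7 @ bar5.0: F3->B3 leap 6st
  R1 @ bar6.0: D3/D4 P8 -> E3/E4 P8 similar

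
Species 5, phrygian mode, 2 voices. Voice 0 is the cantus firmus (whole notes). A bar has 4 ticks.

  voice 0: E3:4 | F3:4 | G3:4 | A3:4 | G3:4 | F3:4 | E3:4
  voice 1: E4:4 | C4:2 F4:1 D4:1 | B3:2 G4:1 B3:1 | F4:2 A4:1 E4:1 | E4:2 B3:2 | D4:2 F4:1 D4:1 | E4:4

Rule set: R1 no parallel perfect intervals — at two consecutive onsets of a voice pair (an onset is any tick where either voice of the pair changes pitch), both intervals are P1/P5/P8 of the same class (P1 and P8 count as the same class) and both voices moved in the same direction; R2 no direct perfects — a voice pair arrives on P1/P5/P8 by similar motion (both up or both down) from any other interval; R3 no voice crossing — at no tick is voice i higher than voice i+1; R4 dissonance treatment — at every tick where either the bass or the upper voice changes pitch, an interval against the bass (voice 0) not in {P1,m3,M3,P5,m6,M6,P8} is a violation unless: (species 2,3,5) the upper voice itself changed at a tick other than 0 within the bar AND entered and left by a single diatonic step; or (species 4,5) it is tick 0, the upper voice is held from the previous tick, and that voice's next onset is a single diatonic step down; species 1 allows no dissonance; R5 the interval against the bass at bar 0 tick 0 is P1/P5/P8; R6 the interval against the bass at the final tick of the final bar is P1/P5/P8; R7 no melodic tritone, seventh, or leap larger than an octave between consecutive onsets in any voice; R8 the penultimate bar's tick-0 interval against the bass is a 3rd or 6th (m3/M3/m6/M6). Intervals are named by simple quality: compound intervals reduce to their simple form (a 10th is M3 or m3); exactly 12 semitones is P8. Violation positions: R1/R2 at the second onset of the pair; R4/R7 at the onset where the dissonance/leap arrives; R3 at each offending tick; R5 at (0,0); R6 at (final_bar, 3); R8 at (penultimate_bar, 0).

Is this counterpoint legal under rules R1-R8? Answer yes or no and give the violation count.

bar 0: v0=E3 v1=E4 (P8)
bar 1: v0=F3 v1=C4 (P5)
bar 2: v0=G3 v1=B3 (M3)
bar 3: v0=A3 v1=F4 (m6)
bar 4: v0=G3 v1=E4 (M6)
bar 5: v0=F3 v1=D4 (M6)
bar 6: v0=E3 v1=E4 (P8)
  R7 @ bar3.0: B3->F4 leap 6st

No (1 violations)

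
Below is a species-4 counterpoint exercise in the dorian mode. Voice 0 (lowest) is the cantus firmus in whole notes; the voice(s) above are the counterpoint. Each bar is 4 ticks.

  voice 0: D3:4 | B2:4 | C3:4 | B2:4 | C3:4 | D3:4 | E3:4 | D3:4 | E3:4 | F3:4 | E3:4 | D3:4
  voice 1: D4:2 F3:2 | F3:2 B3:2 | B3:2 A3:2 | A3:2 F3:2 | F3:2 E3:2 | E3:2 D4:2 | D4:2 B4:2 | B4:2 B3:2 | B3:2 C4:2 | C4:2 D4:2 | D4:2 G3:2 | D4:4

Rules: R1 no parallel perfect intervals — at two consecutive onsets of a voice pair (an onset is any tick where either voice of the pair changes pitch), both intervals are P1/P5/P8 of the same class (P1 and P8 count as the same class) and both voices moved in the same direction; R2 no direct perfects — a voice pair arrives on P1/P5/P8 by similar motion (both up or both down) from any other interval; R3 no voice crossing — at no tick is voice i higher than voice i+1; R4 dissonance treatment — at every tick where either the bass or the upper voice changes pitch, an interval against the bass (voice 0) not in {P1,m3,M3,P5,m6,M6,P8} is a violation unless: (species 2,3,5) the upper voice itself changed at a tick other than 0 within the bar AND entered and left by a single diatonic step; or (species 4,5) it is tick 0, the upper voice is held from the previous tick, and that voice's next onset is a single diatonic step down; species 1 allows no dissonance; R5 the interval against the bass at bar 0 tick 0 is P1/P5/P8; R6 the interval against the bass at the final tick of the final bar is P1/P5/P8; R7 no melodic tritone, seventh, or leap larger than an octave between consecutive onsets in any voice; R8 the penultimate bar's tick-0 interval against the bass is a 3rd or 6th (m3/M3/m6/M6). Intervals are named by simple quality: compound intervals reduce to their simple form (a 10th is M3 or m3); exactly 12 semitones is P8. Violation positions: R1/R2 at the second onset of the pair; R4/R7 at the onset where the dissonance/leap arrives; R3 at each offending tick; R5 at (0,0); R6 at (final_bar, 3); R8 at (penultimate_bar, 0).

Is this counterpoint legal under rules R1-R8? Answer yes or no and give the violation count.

bar 0: v0=D3 v1=D4 (P8)
bar 1: v0=B2 v1=F3 (TT)
bar 2: v0=C3 v1=B3 (M7)
bar 3: v0=B2 v1=A3 (m7)
bar 4: v0=C3 v1=F3 (P4)
bar 5: v0=D3 v1=E3 (M2)
bar 6: v0=E3 v1=D4 (m7)
bar 7: v0=D3 v1=B4 (M6)
bar 8: v0=E3 v1=B3 (P5)
bar 9: v0=F3 v1=C4 (P5)
bar 10: v0=E3 v1=D4 (m7)
bar 11: v0=D3 v1=D4 (P8)
  R4 @ bar1.0: B2/F3 TT untreated
  R7 @ bar1.2: F3->B3 leap 6st
  R4 @ bar3.0: B2/A3 m7 untreated
  R4 @ bar3.2: B2/F3 TT untreated
  R4 @ bar5.0: D3/E3 M2 untreated
  R7 @ bar5.2: E3->D4 leap 10st
  R4 @ bar6.0: E3/D4 m7 untreated
  R4 @ bar10.0: E3/D4 m7 untreated
  R8 @ bar10.0: penult m7 not 3rd/6th

No (9 violations)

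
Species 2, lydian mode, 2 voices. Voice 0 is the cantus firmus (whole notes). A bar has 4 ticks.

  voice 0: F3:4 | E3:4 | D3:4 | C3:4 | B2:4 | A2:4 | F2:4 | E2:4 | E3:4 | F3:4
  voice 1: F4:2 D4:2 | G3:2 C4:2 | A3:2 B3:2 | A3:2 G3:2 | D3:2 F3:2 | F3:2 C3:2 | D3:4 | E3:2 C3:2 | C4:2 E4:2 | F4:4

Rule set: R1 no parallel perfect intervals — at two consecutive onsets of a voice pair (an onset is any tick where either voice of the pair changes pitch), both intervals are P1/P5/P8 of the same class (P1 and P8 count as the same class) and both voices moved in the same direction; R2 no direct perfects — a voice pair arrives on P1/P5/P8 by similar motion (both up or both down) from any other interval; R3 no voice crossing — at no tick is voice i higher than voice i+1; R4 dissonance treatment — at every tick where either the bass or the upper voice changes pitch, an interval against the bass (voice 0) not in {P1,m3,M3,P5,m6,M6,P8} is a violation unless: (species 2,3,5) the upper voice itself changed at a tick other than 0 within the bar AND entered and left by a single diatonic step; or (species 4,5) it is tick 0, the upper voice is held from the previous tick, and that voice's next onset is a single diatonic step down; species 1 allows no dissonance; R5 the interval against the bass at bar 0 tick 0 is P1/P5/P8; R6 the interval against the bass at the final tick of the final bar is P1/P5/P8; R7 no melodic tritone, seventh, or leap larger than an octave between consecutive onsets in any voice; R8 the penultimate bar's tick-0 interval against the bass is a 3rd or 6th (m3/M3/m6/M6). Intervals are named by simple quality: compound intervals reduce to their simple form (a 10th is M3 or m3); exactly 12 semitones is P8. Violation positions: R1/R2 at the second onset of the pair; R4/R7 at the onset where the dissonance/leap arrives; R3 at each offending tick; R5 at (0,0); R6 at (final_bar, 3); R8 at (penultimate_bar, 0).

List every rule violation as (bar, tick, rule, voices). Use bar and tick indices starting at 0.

(2, 0, R2, (0, 1))
(4, 2, R4, (0, 1))
(9, 0, R1, (0, 1))

bar 0: v0=F3 v1=F4 downbeat P8
bar 1: v0=E3 v1=G3 downbeat m3
bar 2: v0=D3 v1=A3 downbeat P5
bar 3: v0=C3 v1=A3 downbeat M6
bar 4: v0=B2 v1=D3 downbeat m3
bar 5: v0=A2 v1=F3 downbeat m6
bar 6: v0=F2 v1=D3 downbeat M6
bar 7: v0=E2 v1=E3 downbeat P8
bar 8: v0=E3 v1=C4 downbeat m6
bar 9: v0=F3 v1=F4 downbeat P8
  -> R2 @ bar 2 tick 0 v(0, 1): E3/C4 m6 -> D3/A3 P5 similar
  -> R4 @ bar 4 tick 2 v(0, 1): B2/F3 TT untreated
  -> R1 @ bar 9 tick 0 v(0, 1): E3/E4 P8 -> F3/F4 P8 similar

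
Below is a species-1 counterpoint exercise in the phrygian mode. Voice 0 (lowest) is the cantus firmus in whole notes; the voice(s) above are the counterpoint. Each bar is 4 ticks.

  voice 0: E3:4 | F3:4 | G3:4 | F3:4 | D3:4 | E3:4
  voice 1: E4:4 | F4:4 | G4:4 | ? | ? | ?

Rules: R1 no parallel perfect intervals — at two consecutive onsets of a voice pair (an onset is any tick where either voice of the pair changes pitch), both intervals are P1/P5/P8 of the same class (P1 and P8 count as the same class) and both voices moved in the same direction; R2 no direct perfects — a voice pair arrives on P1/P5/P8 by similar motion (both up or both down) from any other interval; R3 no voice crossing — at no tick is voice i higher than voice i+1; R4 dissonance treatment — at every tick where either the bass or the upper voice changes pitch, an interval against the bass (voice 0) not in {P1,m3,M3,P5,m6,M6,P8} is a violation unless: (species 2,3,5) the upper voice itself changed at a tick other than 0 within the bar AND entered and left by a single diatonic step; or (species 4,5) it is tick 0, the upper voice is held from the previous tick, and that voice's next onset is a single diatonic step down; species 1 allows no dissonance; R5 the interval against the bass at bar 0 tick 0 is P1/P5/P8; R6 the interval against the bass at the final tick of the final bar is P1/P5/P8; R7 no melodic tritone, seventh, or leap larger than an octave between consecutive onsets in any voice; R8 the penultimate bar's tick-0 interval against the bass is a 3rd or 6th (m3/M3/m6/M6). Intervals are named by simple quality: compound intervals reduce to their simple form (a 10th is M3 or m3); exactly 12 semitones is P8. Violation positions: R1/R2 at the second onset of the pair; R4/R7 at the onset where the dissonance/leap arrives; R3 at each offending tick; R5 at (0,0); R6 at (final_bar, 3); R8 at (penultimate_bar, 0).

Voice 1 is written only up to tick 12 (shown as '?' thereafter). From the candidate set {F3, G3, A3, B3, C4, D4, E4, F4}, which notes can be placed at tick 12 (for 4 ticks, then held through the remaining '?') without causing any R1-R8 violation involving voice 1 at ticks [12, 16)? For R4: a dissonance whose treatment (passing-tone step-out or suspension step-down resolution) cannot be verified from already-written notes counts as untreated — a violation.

{D4}

F3: violates R1,R7
G3: violates R4
A3: violates R7
B3: violates R4
C4: violates R2
D4: legal
E4: violates R4
F4: violates R1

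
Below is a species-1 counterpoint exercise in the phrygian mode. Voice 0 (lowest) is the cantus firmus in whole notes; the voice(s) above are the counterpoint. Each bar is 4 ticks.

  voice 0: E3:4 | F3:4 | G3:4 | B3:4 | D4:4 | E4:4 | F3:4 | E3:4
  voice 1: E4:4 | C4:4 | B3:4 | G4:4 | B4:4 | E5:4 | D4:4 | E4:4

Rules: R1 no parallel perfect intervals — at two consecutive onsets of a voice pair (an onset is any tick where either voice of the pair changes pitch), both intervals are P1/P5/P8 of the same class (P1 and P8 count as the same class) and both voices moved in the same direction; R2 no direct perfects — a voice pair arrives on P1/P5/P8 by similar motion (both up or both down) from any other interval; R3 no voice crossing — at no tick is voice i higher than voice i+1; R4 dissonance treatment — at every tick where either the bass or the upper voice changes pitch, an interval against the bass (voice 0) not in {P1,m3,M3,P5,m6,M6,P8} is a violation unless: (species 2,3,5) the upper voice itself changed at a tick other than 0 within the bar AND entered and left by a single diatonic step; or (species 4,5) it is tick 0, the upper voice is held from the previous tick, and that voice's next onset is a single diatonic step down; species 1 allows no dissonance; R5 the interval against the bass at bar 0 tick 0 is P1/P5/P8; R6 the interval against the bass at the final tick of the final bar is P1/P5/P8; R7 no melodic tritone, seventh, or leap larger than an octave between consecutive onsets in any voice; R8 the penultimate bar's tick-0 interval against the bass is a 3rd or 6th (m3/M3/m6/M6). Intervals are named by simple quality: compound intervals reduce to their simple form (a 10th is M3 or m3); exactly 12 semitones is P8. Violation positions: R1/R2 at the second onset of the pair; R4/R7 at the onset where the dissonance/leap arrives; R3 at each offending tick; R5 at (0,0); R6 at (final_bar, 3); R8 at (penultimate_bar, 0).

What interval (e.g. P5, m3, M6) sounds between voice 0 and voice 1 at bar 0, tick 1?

voice 0=E3 voice 1=E4 -> P8

P8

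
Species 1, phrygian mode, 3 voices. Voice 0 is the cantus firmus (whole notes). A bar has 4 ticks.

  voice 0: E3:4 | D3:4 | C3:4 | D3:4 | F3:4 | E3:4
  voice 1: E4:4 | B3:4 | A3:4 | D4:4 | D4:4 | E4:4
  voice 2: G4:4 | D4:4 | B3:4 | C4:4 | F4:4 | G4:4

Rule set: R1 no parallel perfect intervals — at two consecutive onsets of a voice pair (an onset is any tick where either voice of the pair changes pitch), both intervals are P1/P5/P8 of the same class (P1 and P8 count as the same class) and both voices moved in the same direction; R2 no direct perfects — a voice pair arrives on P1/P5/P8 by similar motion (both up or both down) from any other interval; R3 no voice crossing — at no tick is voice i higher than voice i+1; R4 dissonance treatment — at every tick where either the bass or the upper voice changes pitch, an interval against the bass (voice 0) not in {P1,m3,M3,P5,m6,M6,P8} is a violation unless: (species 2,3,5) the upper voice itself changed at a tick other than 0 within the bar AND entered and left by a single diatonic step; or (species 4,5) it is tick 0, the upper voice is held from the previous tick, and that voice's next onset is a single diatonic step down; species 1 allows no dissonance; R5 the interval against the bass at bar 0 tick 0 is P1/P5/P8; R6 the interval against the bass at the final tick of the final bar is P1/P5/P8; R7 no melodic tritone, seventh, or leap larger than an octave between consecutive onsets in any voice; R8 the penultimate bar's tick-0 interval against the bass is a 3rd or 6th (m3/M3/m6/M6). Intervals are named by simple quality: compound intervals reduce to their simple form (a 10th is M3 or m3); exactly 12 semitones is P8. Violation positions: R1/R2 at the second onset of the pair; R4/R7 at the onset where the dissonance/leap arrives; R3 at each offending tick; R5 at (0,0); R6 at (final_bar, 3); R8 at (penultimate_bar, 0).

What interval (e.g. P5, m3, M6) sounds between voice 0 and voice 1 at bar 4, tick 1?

voice 0=F3 voice 1=D4 -> M6

M6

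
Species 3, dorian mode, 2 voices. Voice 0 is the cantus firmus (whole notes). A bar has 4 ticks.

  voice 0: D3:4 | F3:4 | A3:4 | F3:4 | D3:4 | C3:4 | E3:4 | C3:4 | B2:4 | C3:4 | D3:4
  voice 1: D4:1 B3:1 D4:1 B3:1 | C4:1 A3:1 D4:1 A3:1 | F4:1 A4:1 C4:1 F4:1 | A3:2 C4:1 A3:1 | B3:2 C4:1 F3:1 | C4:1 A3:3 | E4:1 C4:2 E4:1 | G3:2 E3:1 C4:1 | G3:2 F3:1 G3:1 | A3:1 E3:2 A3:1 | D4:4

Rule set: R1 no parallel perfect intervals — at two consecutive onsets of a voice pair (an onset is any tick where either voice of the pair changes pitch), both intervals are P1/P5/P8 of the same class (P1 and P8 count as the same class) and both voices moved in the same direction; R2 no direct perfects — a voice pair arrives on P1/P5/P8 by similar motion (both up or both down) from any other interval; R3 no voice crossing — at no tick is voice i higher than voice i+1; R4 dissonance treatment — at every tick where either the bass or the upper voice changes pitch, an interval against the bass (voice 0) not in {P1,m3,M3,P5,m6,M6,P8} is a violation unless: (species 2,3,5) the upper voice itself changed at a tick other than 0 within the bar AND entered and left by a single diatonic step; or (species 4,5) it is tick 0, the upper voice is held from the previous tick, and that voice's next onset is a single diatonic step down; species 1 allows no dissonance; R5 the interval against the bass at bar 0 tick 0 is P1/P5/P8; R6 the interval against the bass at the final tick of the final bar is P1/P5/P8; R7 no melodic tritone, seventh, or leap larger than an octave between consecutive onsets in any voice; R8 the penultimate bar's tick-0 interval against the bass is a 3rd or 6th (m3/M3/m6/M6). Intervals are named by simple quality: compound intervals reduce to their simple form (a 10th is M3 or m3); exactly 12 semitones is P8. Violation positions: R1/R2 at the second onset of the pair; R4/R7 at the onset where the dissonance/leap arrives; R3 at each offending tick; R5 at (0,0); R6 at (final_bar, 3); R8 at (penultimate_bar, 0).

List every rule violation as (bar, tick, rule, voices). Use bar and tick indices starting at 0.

(1, 0, R2, (0, 1))
(4, 2, R4, (0, 1))
(6, 0, R2, (0, 1))
(7, 0, R2, (0, 1))
(10, 0, R2, (0, 1))

bar 0: v0=D3 v1=D4 downbeat P8
bar 1: v0=F3 v1=C4 downbeat P5
bar 2: v0=A3 v1=F4 downbeat m6
bar 3: v0=F3 v1=A3 downbeat M3
bar 4: v0=D3 v1=B3 downbeat M6
bar 5: v0=C3 v1=C4 downbeat P8
bar 6: v0=E3 v1=E4 downbeat P8
bar 7: v0=C3 v1=G3 downbeat P5
bar 8: v0=B2 v1=G3 downbeat m6
bar 9: v0=C3 v1=A3 downbeat M6
bar 10: v0=D3 v1=D4 downbeat P8
  -> R2 @ bar 1 tick 0 v(0, 1): D3/B3 M6 -> F3/C4 P5 similar
  -> R4 @ bar 4 tick 2 v(0, 1): D3/C4 m7 untreated
  -> R2 @ bar 6 tick 0 v(0, 1): C3/A3 M6 -> E3/E4 P8 similar
  -> R2 @ bar 7 tick 0 v(0, 1): E3/E4 P8 -> C3/G3 P5 similar
  -> R2 @ bar 10 tick 0 v(0, 1): C3/A3 M6 -> D3/D4 P8 similar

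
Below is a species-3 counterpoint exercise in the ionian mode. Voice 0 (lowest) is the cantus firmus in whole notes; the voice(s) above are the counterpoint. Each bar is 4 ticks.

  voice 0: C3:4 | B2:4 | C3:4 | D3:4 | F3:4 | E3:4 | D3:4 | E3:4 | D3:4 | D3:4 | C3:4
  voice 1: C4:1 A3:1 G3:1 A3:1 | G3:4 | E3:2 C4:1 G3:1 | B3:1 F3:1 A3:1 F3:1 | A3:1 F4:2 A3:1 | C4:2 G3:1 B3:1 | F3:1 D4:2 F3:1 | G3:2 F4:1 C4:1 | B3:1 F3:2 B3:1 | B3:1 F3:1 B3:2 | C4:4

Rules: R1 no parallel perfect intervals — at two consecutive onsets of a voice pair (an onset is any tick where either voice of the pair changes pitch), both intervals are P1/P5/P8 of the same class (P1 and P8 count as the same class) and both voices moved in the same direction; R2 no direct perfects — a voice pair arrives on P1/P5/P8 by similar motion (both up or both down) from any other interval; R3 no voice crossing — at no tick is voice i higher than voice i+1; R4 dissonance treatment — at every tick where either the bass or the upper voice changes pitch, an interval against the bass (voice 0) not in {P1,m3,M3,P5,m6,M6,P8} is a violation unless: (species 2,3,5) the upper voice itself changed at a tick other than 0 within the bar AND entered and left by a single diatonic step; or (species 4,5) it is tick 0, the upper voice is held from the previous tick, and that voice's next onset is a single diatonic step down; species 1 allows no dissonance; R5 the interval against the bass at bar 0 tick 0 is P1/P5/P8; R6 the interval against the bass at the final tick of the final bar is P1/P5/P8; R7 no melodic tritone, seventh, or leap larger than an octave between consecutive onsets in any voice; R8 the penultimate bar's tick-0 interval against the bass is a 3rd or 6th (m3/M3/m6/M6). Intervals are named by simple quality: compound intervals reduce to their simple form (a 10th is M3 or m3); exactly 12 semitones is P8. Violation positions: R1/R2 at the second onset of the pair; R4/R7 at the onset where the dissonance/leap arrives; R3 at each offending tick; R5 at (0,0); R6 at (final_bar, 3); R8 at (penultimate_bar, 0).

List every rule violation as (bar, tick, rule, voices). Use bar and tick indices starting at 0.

bar 0: v0=C3 v1=C4 downbeat P8
bar 1: v0=B2 v1=G3 downbeat m6
bar 2: v0=C3 v1=E3 downbeat M3
bar 3: v0=D3 v1=B3 downbeat M6
bar 4: v0=F3 v1=A3 downbeat M3
bar 5: v0=E3 v1=C4 downbeat m6
bar 6: v0=D3 v1=F3 downbeat m3
bar 7: v0=E3 v1=G3 downbeat m3
bar 8: v0=D3 v1=B3 downbeat M6
bar 9: v0=D3 v1=B3 downbeat M6
bar 10: v0=C3 v1=C4 downbeat P8
  -> R7 @ bar 3 tick 1 v(1,): B3->F3 leap 6st
  -> R7 @ bar 6 tick 0 v(1,): B3->F3 leap 6st
  -> R4 @ bar 7 tick 2 v(0, 1): E3/F4 m2 untreated
  -> R7 @ bar 7 tick 2 v(1,): G3->F4 leap 10st
  -> R7 @ bar 8 tick 1 v(1,): B3->F3 leap 6st
  -> R7 @ bar 8 tick 3 v(1,): F3->B3 leap 6st
  -> R7 @ bar 9 tick 1 v(1,): B3->F3 leap 6st
  -> R7 @ bar 9 tick 2 v(1,): F3->B3 leap 6st

(3, 1, R7, (1,))
(6, 0, R7, (1,))
(7, 2, R4, (0, 1))
(7, 2, R7, (1,))
(8, 1, R7, (1,))
(8, 3, R7, (1,))
(9, 1, R7, (1,))
(9, 2, R7, (1,))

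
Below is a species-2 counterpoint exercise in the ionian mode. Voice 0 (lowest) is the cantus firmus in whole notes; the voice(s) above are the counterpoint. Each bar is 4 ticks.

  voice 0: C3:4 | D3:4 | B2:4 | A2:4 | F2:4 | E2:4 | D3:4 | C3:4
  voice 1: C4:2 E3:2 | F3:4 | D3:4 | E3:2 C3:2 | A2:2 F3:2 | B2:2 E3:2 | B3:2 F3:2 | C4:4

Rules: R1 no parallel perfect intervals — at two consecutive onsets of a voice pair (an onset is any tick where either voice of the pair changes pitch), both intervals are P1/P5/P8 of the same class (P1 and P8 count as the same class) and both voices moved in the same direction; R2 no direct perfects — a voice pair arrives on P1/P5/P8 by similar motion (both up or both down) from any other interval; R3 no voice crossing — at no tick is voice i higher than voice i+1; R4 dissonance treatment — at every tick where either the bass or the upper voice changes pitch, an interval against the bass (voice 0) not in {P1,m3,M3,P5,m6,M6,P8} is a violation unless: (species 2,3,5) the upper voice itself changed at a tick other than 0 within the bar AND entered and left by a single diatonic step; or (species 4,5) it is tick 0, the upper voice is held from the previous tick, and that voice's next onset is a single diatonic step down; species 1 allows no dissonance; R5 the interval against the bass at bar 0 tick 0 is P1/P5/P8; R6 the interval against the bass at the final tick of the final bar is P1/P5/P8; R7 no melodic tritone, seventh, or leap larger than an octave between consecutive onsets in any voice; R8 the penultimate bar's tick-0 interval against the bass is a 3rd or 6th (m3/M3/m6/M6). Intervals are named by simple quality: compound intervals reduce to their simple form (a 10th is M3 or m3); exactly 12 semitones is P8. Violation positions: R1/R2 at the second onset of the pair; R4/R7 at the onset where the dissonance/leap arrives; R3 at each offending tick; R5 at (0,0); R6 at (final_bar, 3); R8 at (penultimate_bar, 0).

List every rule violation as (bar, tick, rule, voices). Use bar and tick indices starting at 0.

(5, 0, R2, (0, 1))
(5, 0, R7, (1,))
(6, 0, R7, (0,))
(6, 2, R7, (1,))

bar 0: v0=C3 v1=C4 downbeat P8
bar 1: v0=D3 v1=F3 downbeat m3
bar 2: v0=B2 v1=D3 downbeat m3
bar 3: v0=A2 v1=E3 downbeat P5
bar 4: v0=F2 v1=A2 downbeat M3
bar 5: v0=E2 v1=B2 downbeat P5
bar 6: v0=D3 v1=B3 downbeat M6
bar 7: v0=C3 v1=C4 downbeat P8
  -> R2 @ bar 5 tick 0 v(0, 1): F2/F3 P8 -> E2/B2 P5 similar
  -> R7 @ bar 5 tick 0 v(1,): F3->B2 leap 6st
  -> R7 @ bar 6 tick 0 v(0,): E2->D3 leap 10st
  -> R7 @ bar 6 tick 2 v(1,): B3->F3 leap 6st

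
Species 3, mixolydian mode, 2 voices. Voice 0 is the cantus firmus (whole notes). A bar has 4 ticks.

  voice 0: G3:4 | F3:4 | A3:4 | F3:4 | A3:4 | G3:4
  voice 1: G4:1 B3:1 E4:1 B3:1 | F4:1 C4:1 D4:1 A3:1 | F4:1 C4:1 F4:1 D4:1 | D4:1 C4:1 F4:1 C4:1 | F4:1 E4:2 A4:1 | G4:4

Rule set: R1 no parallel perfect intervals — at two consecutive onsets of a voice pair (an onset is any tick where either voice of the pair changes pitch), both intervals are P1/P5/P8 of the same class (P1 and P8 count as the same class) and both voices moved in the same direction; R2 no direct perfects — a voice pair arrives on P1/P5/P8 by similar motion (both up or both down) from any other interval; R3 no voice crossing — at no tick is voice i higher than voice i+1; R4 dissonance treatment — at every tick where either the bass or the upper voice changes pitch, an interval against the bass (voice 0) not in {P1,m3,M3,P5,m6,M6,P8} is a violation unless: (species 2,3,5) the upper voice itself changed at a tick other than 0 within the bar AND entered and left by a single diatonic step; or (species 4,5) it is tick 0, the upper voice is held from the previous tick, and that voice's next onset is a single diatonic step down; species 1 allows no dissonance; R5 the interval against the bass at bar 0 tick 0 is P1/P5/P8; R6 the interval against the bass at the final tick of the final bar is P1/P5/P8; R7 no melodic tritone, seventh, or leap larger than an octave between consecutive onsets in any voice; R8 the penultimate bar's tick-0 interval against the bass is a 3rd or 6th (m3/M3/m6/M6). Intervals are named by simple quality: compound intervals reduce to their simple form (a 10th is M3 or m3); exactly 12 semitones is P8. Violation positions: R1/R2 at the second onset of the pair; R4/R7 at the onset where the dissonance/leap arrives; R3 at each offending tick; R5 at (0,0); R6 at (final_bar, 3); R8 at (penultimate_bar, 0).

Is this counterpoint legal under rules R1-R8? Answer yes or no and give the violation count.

No (3 violations)

bar 0: v0=G3 v1=G4 (P8)
bar 1: v0=F3 v1=F4 (P8)
bar 2: v0=A3 v1=F4 (m6)
bar 3: v0=F3 v1=D4 (M6)
bar 4: v0=A3 v1=F4 (m6)
bar 5: v0=G3 v1=G4 (P8)
  R7 @ bar1.0: B3->F4 leap 6st
  R4 @ bar2.3: A3/D4 P4 untreated
  R1 @ bar5.0: A3/A4 P8 -> G3/G4 P8 similar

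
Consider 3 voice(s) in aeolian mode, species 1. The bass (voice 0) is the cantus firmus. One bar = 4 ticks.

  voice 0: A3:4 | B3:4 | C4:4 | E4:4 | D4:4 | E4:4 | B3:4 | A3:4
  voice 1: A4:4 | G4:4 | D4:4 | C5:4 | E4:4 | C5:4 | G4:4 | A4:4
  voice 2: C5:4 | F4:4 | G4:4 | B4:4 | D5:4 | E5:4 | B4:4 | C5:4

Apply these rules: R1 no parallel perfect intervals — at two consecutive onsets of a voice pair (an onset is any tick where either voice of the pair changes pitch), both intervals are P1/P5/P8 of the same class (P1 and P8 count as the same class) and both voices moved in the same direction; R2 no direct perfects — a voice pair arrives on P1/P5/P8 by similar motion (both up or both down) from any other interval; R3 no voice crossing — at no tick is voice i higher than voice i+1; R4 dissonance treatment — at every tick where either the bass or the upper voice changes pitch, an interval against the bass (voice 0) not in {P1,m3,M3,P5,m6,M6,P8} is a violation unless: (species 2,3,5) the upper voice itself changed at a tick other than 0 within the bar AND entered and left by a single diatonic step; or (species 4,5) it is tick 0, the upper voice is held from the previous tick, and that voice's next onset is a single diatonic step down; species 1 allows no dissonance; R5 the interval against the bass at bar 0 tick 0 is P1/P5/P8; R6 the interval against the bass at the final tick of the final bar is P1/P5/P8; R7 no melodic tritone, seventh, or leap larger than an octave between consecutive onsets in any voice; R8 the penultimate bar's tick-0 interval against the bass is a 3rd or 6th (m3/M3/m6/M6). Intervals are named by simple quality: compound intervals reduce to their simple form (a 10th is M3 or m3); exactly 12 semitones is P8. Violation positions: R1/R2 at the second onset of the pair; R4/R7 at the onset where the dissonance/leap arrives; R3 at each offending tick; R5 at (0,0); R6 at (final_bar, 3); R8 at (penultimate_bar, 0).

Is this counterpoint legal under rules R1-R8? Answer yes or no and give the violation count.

No (19 violations)

bar 0: v0=A3 v1=A4 v2=C5 (m3)
bar 1: v0=B3 v1=G4 v2=F4 (TT)
bar 2: v0=C4 v1=D4 v2=G4 (P5)
bar 3: v0=E4 v1=C5 v2=B4 (P5)
bar 4: v0=D4 v1=E4 v2=D5 (P8)
bar 5: v0=E4 v1=C5 v2=E5 (P8)
bar 6: v0=B3 v1=G4 v2=B4 (P8)
bar 7: v0=A3 v1=A4 v2=C5 (m3)
  R5 @ bar0.0: opens on m3
  R3 @ bar1.0: G4 above F4
  R4 @ bar1.0: B3/F4 TT untreated
  R3 @ bar1.1: G4 above F4
  R3 @ bar1.2: G4 above F4
  R3 @ bar1.3: G4 above F4
  R2 @ bar2.0: B3/F4 TT -> C4/G4 P5 similar
  R4 @ bar2.0: C4/D4 M2 untreated
  R1 @ bar3.0: C4/G4 P5 -> E4/B4 P5 similar
  R3 @ bar3.0: C5 above B4
  R7 @ bar3.0: D4->C5 leap 10st
  R3 @ bar3.1: C5 above B4
  R3 @ bar3.2: C5 above B4
  R3 @ bar3.3: C5 above B4
  R4 @ bar4.0: D4/E4 M2 untreated
  R1 @ bar5.0: D4/D5 P8 -> E4/E5 P8 similar
  R1 @ bar6.0: E4/E5 P8 -> B3/B4 P8 similar
  R8 @ bar6.0: penult P8 not 3rd/6th
  R6 @ bar7.3: closes on m3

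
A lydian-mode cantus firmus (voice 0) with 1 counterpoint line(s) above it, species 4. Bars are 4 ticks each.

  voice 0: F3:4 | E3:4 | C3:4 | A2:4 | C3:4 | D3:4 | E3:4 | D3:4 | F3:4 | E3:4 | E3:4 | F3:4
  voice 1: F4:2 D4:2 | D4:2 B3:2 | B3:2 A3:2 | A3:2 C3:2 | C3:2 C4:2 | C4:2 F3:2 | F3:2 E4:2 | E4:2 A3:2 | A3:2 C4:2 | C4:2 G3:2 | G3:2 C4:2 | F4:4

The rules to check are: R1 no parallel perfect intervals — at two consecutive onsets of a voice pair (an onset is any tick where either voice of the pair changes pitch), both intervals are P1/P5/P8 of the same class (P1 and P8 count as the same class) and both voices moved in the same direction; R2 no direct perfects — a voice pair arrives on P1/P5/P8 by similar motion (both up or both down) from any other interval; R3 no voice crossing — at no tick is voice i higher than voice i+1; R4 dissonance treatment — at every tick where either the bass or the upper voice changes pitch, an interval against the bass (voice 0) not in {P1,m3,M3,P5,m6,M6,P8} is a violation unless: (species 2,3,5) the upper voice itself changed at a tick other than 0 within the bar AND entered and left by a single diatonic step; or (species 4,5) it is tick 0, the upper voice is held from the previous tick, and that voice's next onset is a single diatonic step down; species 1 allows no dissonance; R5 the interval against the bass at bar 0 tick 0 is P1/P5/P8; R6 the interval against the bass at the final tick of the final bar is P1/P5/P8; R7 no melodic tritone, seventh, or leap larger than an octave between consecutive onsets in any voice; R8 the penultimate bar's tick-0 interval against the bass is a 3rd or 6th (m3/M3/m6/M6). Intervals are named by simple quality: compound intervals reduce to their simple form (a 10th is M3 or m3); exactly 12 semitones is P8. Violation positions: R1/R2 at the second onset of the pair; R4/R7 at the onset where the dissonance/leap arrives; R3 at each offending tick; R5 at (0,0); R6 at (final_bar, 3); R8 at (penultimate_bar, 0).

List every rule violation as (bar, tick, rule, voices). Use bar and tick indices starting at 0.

bar 0: v0=F3 v1=F4 downbeat P8
bar 1: v0=E3 v1=D4 downbeat m7
bar 2: v0=C3 v1=B3 downbeat M7
bar 3: v0=A2 v1=A3 downbeat P8
bar 4: v0=C3 v1=C3 downbeat P1
bar 5: v0=D3 v1=C4 downbeat m7
bar 6: v0=E3 v1=F3 downbeat m2
bar 7: v0=D3 v1=E4 downbeat M2
bar 8: v0=F3 v1=A3 downbeat M3
bar 9: v0=E3 v1=C4 downbeat m6
bar 10: v0=E3 v1=G3 downbeat m3
bar 11: v0=F3 v1=F4 downbeat P8
  -> R4 @ bar 1 tick 0 v(0, 1): E3/D4 m7 untreated
  -> R4 @ bar 5 tick 0 v(0, 1): D3/C4 m7 untreated
  -> R4 @ bar 6 tick 0 v(0, 1): E3/F3 m2 untreated
  -> R7 @ bar 6 tick 2 v(1,): F3->E4 leap 11st
  -> R4 @ bar 7 tick 0 v(0, 1): D3/E4 M2 untreated
  -> R2 @ bar 11 tick 0 v(0, 1): E3/C4 m6 -> F3/F4 P8 similar

(1, 0, R4, (0, 1))
(5, 0, R4, (0, 1))
(6, 0, R4, (0, 1))
(6, 2, R7, (1,))
(7, 0, R4, (0, 1))
(11, 0, R2, (0, 1))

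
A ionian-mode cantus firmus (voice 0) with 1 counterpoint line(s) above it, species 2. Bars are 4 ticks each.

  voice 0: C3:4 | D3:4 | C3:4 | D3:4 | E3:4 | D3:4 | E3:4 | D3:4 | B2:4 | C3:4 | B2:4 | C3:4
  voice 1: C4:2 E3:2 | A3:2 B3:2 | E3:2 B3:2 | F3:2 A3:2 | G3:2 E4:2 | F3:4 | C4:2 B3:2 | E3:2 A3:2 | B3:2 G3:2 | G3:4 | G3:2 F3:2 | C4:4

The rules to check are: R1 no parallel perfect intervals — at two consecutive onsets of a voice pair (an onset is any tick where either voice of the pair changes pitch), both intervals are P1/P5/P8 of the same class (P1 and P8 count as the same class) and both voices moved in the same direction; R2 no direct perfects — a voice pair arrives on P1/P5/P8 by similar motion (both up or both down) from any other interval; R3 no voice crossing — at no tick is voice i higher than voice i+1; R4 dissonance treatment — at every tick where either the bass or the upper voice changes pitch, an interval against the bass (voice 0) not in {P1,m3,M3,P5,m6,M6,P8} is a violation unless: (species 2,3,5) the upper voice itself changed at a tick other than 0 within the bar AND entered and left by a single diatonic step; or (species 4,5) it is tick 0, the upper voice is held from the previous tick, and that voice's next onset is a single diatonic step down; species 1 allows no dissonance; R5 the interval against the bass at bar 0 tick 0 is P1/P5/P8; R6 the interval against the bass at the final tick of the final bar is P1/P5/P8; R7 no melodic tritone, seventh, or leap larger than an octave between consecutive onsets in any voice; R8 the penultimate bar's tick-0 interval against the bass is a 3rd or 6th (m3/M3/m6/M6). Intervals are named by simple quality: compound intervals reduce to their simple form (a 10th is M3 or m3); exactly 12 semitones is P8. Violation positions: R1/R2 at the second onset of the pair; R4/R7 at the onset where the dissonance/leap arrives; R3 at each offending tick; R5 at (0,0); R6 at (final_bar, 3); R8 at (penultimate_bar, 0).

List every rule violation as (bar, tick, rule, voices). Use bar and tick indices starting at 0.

(1, 0, R2, (0, 1))
(2, 2, R4, (0, 1))
(3, 0, R7, (1,))
(5, 0, R7, (1,))
(7, 0, R4, (0, 1))
(10, 2, R4, (0, 1))
(11, 0, R2, (0, 1))

bar 0: v0=C3 v1=C4 downbeat P8
bar 1: v0=D3 v1=A3 downbeat P5
bar 2: v0=C3 v1=E3 downbeat M3
bar 3: v0=D3 v1=F3 downbeat m3
bar 4: v0=E3 v1=G3 downbeat m3
bar 5: v0=D3 v1=F3 downbeat m3
bar 6: v0=E3 v1=C4 downbeat m6
bar 7: v0=D3 v1=E3 downbeat M2
bar 8: v0=B2 v1=B3 downbeat P8
bar 9: v0=C3 v1=G3 downbeat P5
bar 10: v0=B2 v1=G3 downbeat m6
bar 11: v0=C3 v1=C4 downbeat P8
  -> R2 @ bar 1 tick 0 v(0, 1): C3/E3 M3 -> D3/A3 P5 similar
  -> R4 @ bar 2 tick 2 v(0, 1): C3/B3 M7 untreated
  -> R7 @ bar 3 tick 0 v(1,): B3->F3 leap 6st
  -> R7 @ bar 5 tick 0 v(1,): E4->F3 leap 11st
  -> R4 @ bar 7 tick 0 v(0, 1): D3/E3 M2 untreated
  -> R4 @ bar 10 tick 2 v(0, 1): B2/F3 TT untreated
  -> R2 @ bar 11 tick 0 v(0, 1): B2/F3 TT -> C3/C4 P8 similar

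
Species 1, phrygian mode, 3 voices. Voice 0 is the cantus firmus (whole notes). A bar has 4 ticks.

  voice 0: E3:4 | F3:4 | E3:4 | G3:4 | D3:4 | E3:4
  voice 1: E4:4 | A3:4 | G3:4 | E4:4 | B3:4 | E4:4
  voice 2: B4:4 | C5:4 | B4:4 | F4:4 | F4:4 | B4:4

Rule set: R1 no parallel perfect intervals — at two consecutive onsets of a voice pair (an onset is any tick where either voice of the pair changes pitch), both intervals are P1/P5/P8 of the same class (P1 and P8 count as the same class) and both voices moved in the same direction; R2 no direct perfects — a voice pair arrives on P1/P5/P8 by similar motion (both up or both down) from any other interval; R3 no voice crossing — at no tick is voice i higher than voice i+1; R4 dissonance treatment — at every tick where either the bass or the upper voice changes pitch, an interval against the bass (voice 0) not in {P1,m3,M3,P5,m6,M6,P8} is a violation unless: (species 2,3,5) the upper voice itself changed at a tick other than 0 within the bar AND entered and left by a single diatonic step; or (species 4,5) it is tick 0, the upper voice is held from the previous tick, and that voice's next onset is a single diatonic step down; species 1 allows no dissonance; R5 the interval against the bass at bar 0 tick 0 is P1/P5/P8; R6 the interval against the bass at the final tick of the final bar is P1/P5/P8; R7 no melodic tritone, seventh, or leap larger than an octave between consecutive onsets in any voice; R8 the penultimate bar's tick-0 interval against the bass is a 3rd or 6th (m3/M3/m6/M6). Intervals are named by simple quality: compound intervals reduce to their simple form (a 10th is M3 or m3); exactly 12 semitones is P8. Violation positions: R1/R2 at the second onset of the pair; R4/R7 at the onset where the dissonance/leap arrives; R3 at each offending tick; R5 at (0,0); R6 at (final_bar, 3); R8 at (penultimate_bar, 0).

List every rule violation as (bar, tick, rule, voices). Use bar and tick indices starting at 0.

(1, 0, R1, (0, 2))
(2, 0, R1, (0, 2))
(3, 0, R4, (0, 2))
(3, 0, R7, (2,))
(5, 0, R2, (0, 1))
(5, 0, R2, (0, 2))
(5, 0, R2, (1, 2))
(5, 0, R7, (2,))

bar 0: v0=E3 v1=E4 v2=B4 downbeat P5
bar 1: v0=F3 v1=A3 v2=C5 downbeat P5
bar 2: v0=E3 v1=G3 v2=B4 downbeat P5
bar 3: v0=G3 v1=E4 v2=F4 downbeat m7
bar 4: v0=D3 v1=B3 v2=F4 downbeat m3
bar 5: v0=E3 v1=E4 v2=B4 downbeat P5
  -> R1 @ bar 1 tick 0 v(0, 2): E3/B4 P5 -> F3/C5 P5 similar
  -> R1 @ bar 2 tick 0 v(0, 2): F3/C5 P5 -> E3/B4 P5 similar
  -> R4 @ bar 3 tick 0 v(0, 2): G3/F4 m7 untreated
  -> R7 @ bar 3 tick 0 v(2,): B4->F4 leap 6st
  -> R2 @ bar 5 tick 0 v(0, 1): D3/B3 M6 -> E3/E4 P8 similar
  -> R2 @ bar 5 tick 0 v(0, 2): D3/F4 m3 -> E3/B4 P5 similar
  -> R2 @ bar 5 tick 0 v(1, 2): B3/F4 TT -> E4/B4 P5 similar
  -> R7 @ bar 5 tick 0 v(2,): F4->B4 leap 6st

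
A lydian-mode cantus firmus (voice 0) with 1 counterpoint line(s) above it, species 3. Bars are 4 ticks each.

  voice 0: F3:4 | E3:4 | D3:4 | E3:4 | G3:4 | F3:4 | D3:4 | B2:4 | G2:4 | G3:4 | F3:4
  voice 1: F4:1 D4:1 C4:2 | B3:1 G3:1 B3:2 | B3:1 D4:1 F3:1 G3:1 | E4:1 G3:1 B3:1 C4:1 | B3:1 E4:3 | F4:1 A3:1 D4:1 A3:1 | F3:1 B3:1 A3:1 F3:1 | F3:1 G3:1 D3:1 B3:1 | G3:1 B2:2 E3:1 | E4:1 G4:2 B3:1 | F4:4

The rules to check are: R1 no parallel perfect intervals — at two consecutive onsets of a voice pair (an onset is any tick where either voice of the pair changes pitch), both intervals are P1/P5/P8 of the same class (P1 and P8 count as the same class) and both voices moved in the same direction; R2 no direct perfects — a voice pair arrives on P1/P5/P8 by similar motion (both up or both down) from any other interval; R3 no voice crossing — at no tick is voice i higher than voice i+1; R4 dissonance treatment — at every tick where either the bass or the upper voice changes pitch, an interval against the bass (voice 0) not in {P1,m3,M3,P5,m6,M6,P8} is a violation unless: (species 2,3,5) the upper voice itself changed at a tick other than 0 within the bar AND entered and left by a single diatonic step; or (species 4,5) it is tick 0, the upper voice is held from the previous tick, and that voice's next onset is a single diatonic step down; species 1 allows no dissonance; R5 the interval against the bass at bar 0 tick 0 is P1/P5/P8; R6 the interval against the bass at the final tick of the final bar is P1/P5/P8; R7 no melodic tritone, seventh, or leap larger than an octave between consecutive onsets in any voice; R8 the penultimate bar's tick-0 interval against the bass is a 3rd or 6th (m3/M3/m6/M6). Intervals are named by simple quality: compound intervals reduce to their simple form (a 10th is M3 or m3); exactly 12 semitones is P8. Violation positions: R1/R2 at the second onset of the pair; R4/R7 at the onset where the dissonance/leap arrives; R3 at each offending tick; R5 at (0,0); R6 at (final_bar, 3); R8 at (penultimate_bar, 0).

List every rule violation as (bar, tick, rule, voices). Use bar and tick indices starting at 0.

bar 0: v0=F3 v1=F4 downbeat P8
bar 1: v0=E3 v1=B3 downbeat P5
bar 2: v0=D3 v1=B3 downbeat M6
bar 3: v0=E3 v1=E4 downbeat P8
bar 4: v0=G3 v1=B3 downbeat M3
bar 5: v0=F3 v1=F4 downbeat P8
bar 6: v0=D3 v1=F3 downbeat m3
bar 7: v0=B2 v1=F3 downbeat TT
bar 8: v0=G2 v1=G3 downbeat P8
bar 9: v0=G3 v1=E4 downbeat M6
bar 10: v0=F3 v1=F4 downbeat P8
  -> R1 @ bar 1 tick 0 v(0, 1): F3/C4 P5 -> E3/B3 P5 similar
  -> R4 @ bar 2 tick 3 v(0, 1): D3/G3 P4 untreated
  -> R2 @ bar 3 tick 0 v(0, 1): D3/G3 P4 -> E3/E4 P8 similar
  -> R7 @ bar 6 tick 1 v(1,): F3->B3 leap 6st
  -> R4 @ bar 7 tick 0 v(0, 1): B2/F3 TT untreated
  -> R1 @ bar 8 tick 0 v(0, 1): B2/B3 P8 -> G2/G3 P8 similar
  -> R7 @ bar 10 tick 0 v(1,): B3->F4 leap 6st

(1, 0, R1, (0, 1))
(2, 3, R4, (0, 1))
(3, 0, R2, (0, 1))
(6, 1, R7, (1,))
(7, 0, R4, (0, 1))
(8, 0, R1, (0, 1))
(10, 0, R7, (1,))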